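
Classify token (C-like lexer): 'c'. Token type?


Pattern: letter/underscore followed by alphanumerics, not a keyword
Type: IDENTIFIER


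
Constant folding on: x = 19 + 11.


19 + 11 = 30 at compile time
Optimized: x = 30


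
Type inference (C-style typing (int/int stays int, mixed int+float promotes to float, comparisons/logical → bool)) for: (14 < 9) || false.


Operand types: bool || bool
Rule: logical operators take bool operands and yield bool
Result type: bool


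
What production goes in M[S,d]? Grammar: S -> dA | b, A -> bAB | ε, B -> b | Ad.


For [S, d]: 'd' ∈ FIRST(dA)
Entry: S -> dA


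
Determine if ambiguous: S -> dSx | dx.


balanced d^n…x^n: each string has a unique parse
Unambiguous


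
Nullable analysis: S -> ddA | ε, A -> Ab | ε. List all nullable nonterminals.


A nonterminal is nullable iff some alternative derives ε (directly, or every symbol in it is nullable)
Nullable: {A, S}


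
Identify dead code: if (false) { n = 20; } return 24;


condition is constant false, so the whole block is unreachable
Dead: 'if (false) { n = 20; }'


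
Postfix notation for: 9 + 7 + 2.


Left to right (same or higher precedence on left)
Postfix: 9 7 + 2 +


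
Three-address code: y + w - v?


Break into single-operator statements:
t1 = y + w
t2 = t1 - v


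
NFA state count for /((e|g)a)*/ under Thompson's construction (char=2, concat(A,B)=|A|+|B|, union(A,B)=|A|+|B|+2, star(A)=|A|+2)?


Syntax tree has 3 char leaf(s), 1 union(s), 1 star(s)
chars contribute 3×2 = 6; each union adds +2; each star adds +2
Total: 6 + 2 + 2 = 10 states


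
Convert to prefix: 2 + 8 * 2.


'*' binds tighter: tree is (+ 2 (* 8 2))
Prefix: + 2 * 8 2


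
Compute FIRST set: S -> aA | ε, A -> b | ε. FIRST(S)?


Per alternative of S: FIRST(aA) = {a}; FIRST(ε) = {ε}
FIRST(S) = {a, ε}


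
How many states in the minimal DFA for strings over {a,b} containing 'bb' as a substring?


KMP-style automaton: 2 progress states + 1 absorbing accept = 3
Minimal DFA: 3 states


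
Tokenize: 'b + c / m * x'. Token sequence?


Scan left to right, longest-match per lexeme
Tokens: ID(b), OP(+), ID(c), OP(/), ID(m), OP(*), ID(x)


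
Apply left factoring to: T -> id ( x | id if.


Common prefix: 'id'
Factored: T -> id T', T' -> ( x | if


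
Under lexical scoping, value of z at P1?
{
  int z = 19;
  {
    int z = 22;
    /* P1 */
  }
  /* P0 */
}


z declared in the same block as P1
z = 22


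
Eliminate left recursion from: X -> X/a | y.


Left-recursive alternatives: X/a; non-recursive: y
Introduce X': X -> yX', X' -> /aX' | ε


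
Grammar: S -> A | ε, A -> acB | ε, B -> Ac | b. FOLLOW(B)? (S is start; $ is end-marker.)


$ ∈ FOLLOW(S). For each A -> αBβ: add FIRST(β)\{ε} to FOLLOW(B); if β nullable, add FOLLOW(A).
FOLLOW(B) = {$, c}


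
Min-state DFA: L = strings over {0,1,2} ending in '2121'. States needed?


Track the longest suffix of input matching a prefix of '2121': 5 classes (prefixes of length 0..4)
Minimal DFA: 5 states


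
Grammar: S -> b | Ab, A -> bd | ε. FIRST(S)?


Per alternative of S: FIRST(b) = {b}; FIRST(Ab) = {b}
FIRST(S) = {b}


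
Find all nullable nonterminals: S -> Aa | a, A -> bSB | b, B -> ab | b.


A nonterminal is nullable iff some alternative derives ε (directly, or every symbol in it is nullable)
Nullable: {}


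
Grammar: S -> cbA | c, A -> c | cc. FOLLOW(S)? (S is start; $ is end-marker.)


$ ∈ FOLLOW(S). For each A -> αBβ: add FIRST(β)\{ε} to FOLLOW(B); if β nullable, add FOLLOW(A).
FOLLOW(S) = {$}


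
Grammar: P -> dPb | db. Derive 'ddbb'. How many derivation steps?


Derivation: P => dPb => ddbb
Steps: 2


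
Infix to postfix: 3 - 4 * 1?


* has higher precedence, evaluate 4*1 first
Postfix: 3 4 1 * -


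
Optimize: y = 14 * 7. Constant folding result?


14 * 7 = 98 at compile time
Optimized: y = 98


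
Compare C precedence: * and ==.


'*' is multiplicative (level 10); '==' is equality (level 6)
Higher level binds tighter
'*' has higher precedence than '=='


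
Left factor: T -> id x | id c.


Common prefix: 'id'
Factored: T -> id T', T' -> x | c


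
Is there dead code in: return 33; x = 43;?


statement follows a return and is unreachable
Dead: 'x = 43'


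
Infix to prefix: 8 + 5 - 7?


left-to-right (same/higher precedence on left): tree is (- (+ 8 5) 7)
Prefix: - + 8 5 7


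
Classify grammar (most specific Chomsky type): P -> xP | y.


Right-linear: every RHS is a terminal or a terminal followed by one nonterminal
Classification: Type 3 (Regular)


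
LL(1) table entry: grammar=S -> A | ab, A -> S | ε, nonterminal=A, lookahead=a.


For [A, a]: 'a' ∈ FIRST(S)
Entry: A -> S


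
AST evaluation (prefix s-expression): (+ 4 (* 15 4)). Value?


Evaluate inner: (* 15 4) = 60
Evaluate root: (+ 4 60) = 64
Result: 64


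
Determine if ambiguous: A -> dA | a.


right-linear, alternatives start with distinct terminals 'd' vs 'a': unique leftmost derivation
Unambiguous


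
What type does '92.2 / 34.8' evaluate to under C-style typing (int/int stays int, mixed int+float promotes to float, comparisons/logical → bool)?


Operand types: float / float
Rule: mixed int/float promotes to float; int/int stays int
Result type: float


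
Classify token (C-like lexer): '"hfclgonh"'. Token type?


Pattern: double-quoted sequence
Type: STRING_LITERAL


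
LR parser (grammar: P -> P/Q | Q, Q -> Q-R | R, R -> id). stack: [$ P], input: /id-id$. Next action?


shift '/' to continue P -> P/Q
Action: shift


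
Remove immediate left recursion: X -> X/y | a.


Left-recursive alternatives: X/y; non-recursive: a
Introduce X': X -> aX', X' -> /yX' | ε


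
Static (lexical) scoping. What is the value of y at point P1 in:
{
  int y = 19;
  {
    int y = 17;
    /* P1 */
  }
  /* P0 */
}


y declared in the same block as P1
y = 17


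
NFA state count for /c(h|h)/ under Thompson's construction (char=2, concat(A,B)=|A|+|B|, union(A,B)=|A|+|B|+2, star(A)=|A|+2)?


Syntax tree has 3 char leaf(s), 1 union(s), 0 star(s)
chars contribute 3×2 = 6; each union adds +2; each star adds +2
Total: 6 + 2 + 0 = 8 states


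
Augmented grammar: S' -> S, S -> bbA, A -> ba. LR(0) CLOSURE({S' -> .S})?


Start: S' -> .S
For each item with dot before a nonterminal B, add B -> .γ for every B-production
Closure: [S' -> .S, S -> .bbA]


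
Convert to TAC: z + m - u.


Break into single-operator statements:
t1 = z + m
t2 = t1 - u


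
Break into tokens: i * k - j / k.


Scan left to right, longest-match per lexeme
Tokens: ID(i), OP(*), ID(k), OP(-), ID(j), OP(/), ID(k)


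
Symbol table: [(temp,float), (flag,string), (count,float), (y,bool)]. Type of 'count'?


Lookup 'count' → type float


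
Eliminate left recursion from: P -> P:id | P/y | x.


Left-recursive alternatives: P:id, P/y; non-recursive: x
Introduce P': P -> xP', P' -> :idP' | /yP' | ε


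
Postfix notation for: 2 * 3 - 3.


Left to right (same or higher precedence on left)
Postfix: 2 3 * 3 -


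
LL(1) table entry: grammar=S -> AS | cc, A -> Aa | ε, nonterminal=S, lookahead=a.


For [S, a]: 'a' ∈ FIRST(AS)
Entry: S -> AS


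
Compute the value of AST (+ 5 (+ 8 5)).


Evaluate inner: (+ 8 5) = 13
Evaluate root: (+ 5 13) = 18
Result: 18


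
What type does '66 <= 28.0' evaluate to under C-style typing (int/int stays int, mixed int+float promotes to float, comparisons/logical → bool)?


Operand types: int <= float
Rule: comparison yields bool
Result type: bool


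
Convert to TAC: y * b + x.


Break into single-operator statements:
t1 = y * b
t2 = t1 + x


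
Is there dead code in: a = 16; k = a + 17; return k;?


a is read by k's definition; k is returned
No dead code


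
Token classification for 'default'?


Pattern: reserved word
Type: KEYWORD


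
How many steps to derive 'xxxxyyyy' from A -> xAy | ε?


Derivation: A => xAy => xxAyy => xxxAyyy => xxxxAyyyy => xxxxyyyy
Steps: 5


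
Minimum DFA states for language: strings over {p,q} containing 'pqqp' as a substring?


KMP-style automaton: 4 progress states + 1 absorbing accept = 5
Minimal DFA: 5 states


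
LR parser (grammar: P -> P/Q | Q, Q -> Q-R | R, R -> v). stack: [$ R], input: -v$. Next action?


'R' (not preceded by Q-) is the handle for Q -> R
Action: reduce (Q -> R)


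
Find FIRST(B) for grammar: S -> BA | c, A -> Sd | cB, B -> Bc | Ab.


Per alternative of B: FIRST(Bc) = {c}; FIRST(Ab) = {c}
FIRST(B) = {c}


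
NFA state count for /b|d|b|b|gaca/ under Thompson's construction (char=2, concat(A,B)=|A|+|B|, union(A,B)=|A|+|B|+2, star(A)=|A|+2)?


Syntax tree has 8 char leaf(s), 4 union(s), 0 star(s)
chars contribute 8×2 = 16; each union adds +2; each star adds +2
Total: 16 + 8 + 0 = 24 states


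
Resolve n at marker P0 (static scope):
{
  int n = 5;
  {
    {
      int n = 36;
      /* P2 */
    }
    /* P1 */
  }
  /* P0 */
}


n declared in the same block as P0
n = 5


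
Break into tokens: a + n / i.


Scan left to right, longest-match per lexeme
Tokens: ID(a), OP(+), ID(n), OP(/), ID(i)


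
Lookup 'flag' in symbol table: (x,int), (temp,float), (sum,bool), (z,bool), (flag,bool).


Lookup 'flag' → type bool


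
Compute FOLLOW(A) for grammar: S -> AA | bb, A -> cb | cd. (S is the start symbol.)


$ ∈ FOLLOW(S). For each A -> αBβ: add FIRST(β)\{ε} to FOLLOW(B); if β nullable, add FOLLOW(A).
FOLLOW(A) = {$, c}


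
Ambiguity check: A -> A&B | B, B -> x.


precedence layered via separate nonterminal B: deterministic
Unambiguous


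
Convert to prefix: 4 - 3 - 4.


left-to-right (same/higher precedence on left): tree is (- (- 4 3) 4)
Prefix: - - 4 3 4


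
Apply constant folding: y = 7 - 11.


7 - 11 = -4 at compile time
Optimized: y = -4


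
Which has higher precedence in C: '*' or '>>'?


'*' is multiplicative (level 10); '>>' is shift (level 8)
Higher level binds tighter
'*' has higher precedence than '>>'


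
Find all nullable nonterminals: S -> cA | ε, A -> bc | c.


A nonterminal is nullable iff some alternative derives ε (directly, or every symbol in it is nullable)
Nullable: {S}


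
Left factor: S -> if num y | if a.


Common prefix: 'if'
Factored: S -> if S', S' -> num y | a


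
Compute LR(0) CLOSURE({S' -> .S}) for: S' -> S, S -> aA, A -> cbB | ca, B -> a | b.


Start: S' -> .S
For each item with dot before a nonterminal B, add B -> .γ for every B-production
Closure: [S' -> .S, S -> .aA]


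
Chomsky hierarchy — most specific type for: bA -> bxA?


LHS has context (more than one symbol) and |LHS| ≤ |RHS|
Classification: Type 1 (Context-Sensitive)


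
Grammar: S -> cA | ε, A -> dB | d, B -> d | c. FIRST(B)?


Per alternative of B: FIRST(d) = {d}; FIRST(c) = {c}
FIRST(B) = {c, d}


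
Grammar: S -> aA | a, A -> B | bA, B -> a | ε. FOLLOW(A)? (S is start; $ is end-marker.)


$ ∈ FOLLOW(S). For each A -> αBβ: add FIRST(β)\{ε} to FOLLOW(B); if β nullable, add FOLLOW(A).
FOLLOW(A) = {$}


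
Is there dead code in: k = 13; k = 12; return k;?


first assignment to k is overwritten before any read
Dead: 'k = 13'


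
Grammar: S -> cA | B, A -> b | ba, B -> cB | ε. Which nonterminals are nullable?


A nonterminal is nullable iff some alternative derives ε (directly, or every symbol in it is nullable)
Nullable: {B, S}


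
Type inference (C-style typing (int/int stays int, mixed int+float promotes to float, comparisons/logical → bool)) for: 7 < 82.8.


Operand types: int < float
Rule: comparison yields bool
Result type: bool


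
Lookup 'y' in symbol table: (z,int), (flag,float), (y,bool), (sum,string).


Lookup 'y' → type bool


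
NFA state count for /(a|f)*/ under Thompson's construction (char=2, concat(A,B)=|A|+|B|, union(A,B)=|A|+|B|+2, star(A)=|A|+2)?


Syntax tree has 2 char leaf(s), 1 union(s), 1 star(s)
chars contribute 2×2 = 4; each union adds +2; each star adds +2
Total: 4 + 2 + 2 = 8 states


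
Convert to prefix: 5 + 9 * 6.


'*' binds tighter: tree is (+ 5 (* 9 6))
Prefix: + 5 * 9 6


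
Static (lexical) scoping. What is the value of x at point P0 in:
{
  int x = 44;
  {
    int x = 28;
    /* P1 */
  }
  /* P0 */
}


x declared in the same block as P0
x = 44


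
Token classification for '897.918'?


Pattern: digits with a decimal point
Type: FLOAT_LITERAL


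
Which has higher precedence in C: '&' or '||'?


'&' is bitwise AND (level 5); '||' is logical OR (level 1)
Higher level binds tighter
'&' has higher precedence than '||'


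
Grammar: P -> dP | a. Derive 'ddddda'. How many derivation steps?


Derivation: P => dP => ddP => dddP => ddddP => dddddP => ddddda
Steps: 6


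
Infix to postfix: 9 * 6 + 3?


Left to right (same or higher precedence on left)
Postfix: 9 6 * 3 +


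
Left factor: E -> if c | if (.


Common prefix: 'if'
Factored: E -> if E', E' -> c | (


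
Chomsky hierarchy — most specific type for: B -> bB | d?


Right-linear: every RHS is a terminal or a terminal followed by one nonterminal
Classification: Type 3 (Regular)


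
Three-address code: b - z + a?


Break into single-operator statements:
t1 = b - z
t2 = t1 + a


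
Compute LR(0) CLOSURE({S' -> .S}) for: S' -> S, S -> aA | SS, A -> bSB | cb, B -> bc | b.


Start: S' -> .S
For each item with dot before a nonterminal B, add B -> .γ for every B-production
Closure: [S' -> .S, S -> .aA, S -> .SS]


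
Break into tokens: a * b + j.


Scan left to right, longest-match per lexeme
Tokens: ID(a), OP(*), ID(b), OP(+), ID(j)


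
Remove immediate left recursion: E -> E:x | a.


Left-recursive alternatives: E:x; non-recursive: a
Introduce E': E -> aE', E' -> :xE' | ε


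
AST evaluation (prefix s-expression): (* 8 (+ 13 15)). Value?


Evaluate inner: (+ 13 15) = 28
Evaluate root: (* 8 28) = 224
Result: 224


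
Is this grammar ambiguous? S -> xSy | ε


balanced x^n…y^n: each string has a unique parse
Unambiguous


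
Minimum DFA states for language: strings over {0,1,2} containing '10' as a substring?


KMP-style automaton: 2 progress states + 1 absorbing accept = 3
Minimal DFA: 3 states


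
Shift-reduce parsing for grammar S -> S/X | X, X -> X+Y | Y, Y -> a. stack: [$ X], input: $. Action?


lookahead ∉ {+} so X won't extend; reduce S -> X
Action: reduce (S -> X)


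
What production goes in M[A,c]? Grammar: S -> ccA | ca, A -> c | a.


For [A, c]: 'c' ∈ FIRST(c)
Entry: A -> c


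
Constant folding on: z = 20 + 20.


20 + 20 = 40 at compile time
Optimized: z = 40


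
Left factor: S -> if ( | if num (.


Common prefix: 'if'
Factored: S -> if S', S' -> ( | num (


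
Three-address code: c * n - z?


Break into single-operator statements:
t1 = c * n
t2 = t1 - z


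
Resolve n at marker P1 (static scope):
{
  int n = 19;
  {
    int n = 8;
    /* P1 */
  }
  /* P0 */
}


n declared in the same block as P1
n = 8


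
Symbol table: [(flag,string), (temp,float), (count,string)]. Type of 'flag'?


Lookup 'flag' → type string


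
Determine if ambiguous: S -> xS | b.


right-linear, alternatives start with distinct terminals 'x' vs 'b': unique leftmost derivation
Unambiguous


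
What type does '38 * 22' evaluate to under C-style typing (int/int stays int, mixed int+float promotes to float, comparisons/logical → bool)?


Operand types: int * int
Rule: mixed int/float promotes to float; int/int stays int
Result type: int


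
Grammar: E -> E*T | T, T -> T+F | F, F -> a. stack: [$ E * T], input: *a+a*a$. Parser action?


handle 'E*T' on top; lookahead ∈ FOLLOW(E) = {*, $}
Action: reduce (E -> E*T)


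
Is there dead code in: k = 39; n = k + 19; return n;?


k is read by n's definition; n is returned
No dead code


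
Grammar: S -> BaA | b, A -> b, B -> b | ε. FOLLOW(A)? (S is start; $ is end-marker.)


$ ∈ FOLLOW(S). For each A -> αBβ: add FIRST(β)\{ε} to FOLLOW(B); if β nullable, add FOLLOW(A).
FOLLOW(A) = {$}


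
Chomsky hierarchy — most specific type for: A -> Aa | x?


Left-linear: every RHS is a terminal or one nonterminal followed by a terminal
Classification: Type 3 (Regular)


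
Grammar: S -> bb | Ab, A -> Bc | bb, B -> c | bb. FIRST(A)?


Per alternative of A: FIRST(Bc) = {b, c}; FIRST(bb) = {b}
FIRST(A) = {b, c}


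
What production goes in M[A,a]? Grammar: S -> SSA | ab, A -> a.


For [A, a]: 'a' ∈ FIRST(a)
Entry: A -> a


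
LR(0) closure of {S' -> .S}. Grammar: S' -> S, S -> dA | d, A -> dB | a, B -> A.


Start: S' -> .S
For each item with dot before a nonterminal B, add B -> .γ for every B-production
Closure: [S' -> .S, S -> .dA, S -> .d]


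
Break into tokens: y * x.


Scan left to right, longest-match per lexeme
Tokens: ID(y), OP(*), ID(x)


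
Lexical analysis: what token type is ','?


Pattern: delimiter/punctuation
Type: PUNCTUATION


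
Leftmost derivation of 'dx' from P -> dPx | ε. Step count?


Derivation: P => dPx => dx
Steps: 2


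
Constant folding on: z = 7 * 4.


7 * 4 = 28 at compile time
Optimized: z = 28


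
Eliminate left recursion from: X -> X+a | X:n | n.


Left-recursive alternatives: X+a, X:n; non-recursive: n
Introduce X': X -> nX', X' -> +aX' | :nX' | ε


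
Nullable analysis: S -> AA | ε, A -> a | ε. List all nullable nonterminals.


A nonterminal is nullable iff some alternative derives ε (directly, or every symbol in it is nullable)
Nullable: {A, S}


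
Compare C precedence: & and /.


'/' is multiplicative (level 10); '&' is bitwise AND (level 5)
Higher level binds tighter
'/' has higher precedence than '&'


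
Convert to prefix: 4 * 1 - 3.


left-to-right (same/higher precedence on left): tree is (- (* 4 1) 3)
Prefix: - * 4 1 3


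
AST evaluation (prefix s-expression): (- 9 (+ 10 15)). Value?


Evaluate inner: (+ 10 15) = 25
Evaluate root: (- 9 25) = -16
Result: -16


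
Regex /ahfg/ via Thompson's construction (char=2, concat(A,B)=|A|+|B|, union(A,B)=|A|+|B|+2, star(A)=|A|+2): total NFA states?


Syntax tree has 4 char leaf(s), 0 union(s), 0 star(s)
chars contribute 4×2 = 8; each union adds +2; each star adds +2
Total: 8 + 0 + 0 = 8 states


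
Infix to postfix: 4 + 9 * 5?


* has higher precedence, evaluate 9*5 first
Postfix: 4 9 5 * +


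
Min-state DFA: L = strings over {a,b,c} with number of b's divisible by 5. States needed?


Track (count of b) mod 5: states 0..4, accept at 0
Minimal DFA: 5 states


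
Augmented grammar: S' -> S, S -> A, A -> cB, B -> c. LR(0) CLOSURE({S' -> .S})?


Start: S' -> .S
For each item with dot before a nonterminal B, add B -> .γ for every B-production
Closure: [S' -> .S, S -> .A, A -> .cB]


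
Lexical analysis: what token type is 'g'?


Pattern: letter/underscore followed by alphanumerics, not a keyword
Type: IDENTIFIER


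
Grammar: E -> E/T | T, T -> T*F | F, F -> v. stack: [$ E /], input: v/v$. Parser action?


no handle ('E/' is not any RHS); shift 'v'
Action: shift


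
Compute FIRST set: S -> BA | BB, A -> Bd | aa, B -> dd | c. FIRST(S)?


Per alternative of S: FIRST(BA) = {c, d}; FIRST(BB) = {c, d}
FIRST(S) = {c, d}


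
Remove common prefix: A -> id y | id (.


Common prefix: 'id'
Factored: A -> id A', A' -> y | (


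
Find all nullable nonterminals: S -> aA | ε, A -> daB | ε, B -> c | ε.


A nonterminal is nullable iff some alternative derives ε (directly, or every symbol in it is nullable)
Nullable: {A, B, S}


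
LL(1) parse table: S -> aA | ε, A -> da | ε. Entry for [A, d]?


For [A, d]: 'd' ∈ FIRST(da)
Entry: A -> da


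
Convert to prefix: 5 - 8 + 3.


left-to-right (same/higher precedence on left): tree is (+ (- 5 8) 3)
Prefix: + - 5 8 3


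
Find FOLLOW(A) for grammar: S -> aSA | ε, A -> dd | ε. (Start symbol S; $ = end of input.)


$ ∈ FOLLOW(S). For each A -> αBβ: add FIRST(β)\{ε} to FOLLOW(B); if β nullable, add FOLLOW(A).
FOLLOW(A) = {$, d}


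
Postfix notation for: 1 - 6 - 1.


Left to right (same or higher precedence on left)
Postfix: 1 6 - 1 -


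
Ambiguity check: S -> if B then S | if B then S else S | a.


dangling else: 'if B then if B then a else a' parses two ways
Ambiguous


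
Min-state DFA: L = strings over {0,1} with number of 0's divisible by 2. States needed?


Track (count of 0) mod 2: states 0..1, accept at 0
Minimal DFA: 2 states


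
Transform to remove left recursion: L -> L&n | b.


Left-recursive alternatives: L&n; non-recursive: b
Introduce L': L -> bL', L' -> &nL' | ε


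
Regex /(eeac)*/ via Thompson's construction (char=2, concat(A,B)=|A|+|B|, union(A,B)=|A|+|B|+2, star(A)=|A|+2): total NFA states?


Syntax tree has 4 char leaf(s), 0 union(s), 1 star(s)
chars contribute 4×2 = 8; each union adds +2; each star adds +2
Total: 8 + 0 + 2 = 10 states


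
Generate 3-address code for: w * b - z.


Break into single-operator statements:
t1 = w * b
t2 = t1 - z


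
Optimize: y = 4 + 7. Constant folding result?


4 + 7 = 11 at compile time
Optimized: y = 11


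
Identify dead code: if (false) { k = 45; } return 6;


condition is constant false, so the whole block is unreachable
Dead: 'if (false) { k = 45; }'


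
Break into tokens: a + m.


Scan left to right, longest-match per lexeme
Tokens: ID(a), OP(+), ID(m)


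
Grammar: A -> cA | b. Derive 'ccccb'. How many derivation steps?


Derivation: A => cA => ccA => cccA => ccccA => ccccb
Steps: 5


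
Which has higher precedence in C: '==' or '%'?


'%' is multiplicative (level 10); '==' is equality (level 6)
Higher level binds tighter
'%' has higher precedence than '=='


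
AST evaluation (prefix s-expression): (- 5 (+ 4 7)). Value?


Evaluate inner: (+ 4 7) = 11
Evaluate root: (- 5 11) = -6
Result: -6


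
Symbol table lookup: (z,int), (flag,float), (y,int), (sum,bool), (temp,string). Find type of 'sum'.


Lookup 'sum' → type bool


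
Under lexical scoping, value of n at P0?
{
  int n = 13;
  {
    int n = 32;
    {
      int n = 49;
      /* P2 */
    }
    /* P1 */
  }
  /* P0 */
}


n declared in the same block as P0
n = 13


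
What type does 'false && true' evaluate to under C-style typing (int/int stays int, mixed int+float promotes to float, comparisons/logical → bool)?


Operand types: bool && bool
Rule: logical operators take bool operands and yield bool
Result type: bool


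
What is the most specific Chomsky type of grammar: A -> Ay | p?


Left-linear: every RHS is a terminal or one nonterminal followed by a terminal
Classification: Type 3 (Regular)


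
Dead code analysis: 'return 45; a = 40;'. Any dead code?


statement follows a return and is unreachable
Dead: 'a = 40'


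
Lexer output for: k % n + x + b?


Scan left to right, longest-match per lexeme
Tokens: ID(k), OP(%), ID(n), OP(+), ID(x), OP(+), ID(b)


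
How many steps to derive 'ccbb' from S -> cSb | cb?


Derivation: S => cSb => ccbb
Steps: 2


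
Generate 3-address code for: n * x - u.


Break into single-operator statements:
t1 = n * x
t2 = t1 - u


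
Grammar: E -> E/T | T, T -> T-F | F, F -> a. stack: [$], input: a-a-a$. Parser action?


no handle on stack; shift 'a'
Action: shift


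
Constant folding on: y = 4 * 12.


4 * 12 = 48 at compile time
Optimized: y = 48


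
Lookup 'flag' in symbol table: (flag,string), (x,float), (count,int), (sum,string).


Lookup 'flag' → type string


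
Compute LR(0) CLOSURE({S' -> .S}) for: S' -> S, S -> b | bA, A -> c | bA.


Start: S' -> .S
For each item with dot before a nonterminal B, add B -> .γ for every B-production
Closure: [S' -> .S, S -> .b, S -> .bA]


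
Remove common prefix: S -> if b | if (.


Common prefix: 'if'
Factored: S -> if S', S' -> b | (


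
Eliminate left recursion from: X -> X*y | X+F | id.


Left-recursive alternatives: X*y, X+F; non-recursive: id
Introduce X': X -> idX', X' -> *yX' | +FX' | ε


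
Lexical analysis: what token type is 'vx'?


Pattern: letter/underscore followed by alphanumerics, not a keyword
Type: IDENTIFIER


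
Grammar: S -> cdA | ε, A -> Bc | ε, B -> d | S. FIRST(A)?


Per alternative of A: FIRST(Bc) = {c, d}; FIRST(ε) = {ε}
FIRST(A) = {c, d, ε}


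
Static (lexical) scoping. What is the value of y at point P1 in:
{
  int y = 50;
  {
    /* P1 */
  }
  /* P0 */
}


P1's block does not declare y; resolves to the enclosing declaration at depth 0
y = 50


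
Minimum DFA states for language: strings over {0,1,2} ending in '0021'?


Track the longest suffix of input matching a prefix of '0021': 5 classes (prefixes of length 0..4)
Minimal DFA: 5 states


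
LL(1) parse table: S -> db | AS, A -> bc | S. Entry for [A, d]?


For [A, d]: 'd' ∈ FIRST(S)
Entry: A -> S


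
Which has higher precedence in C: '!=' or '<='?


'<=' is relational (level 7); '!=' is equality (level 6)
Higher level binds tighter
'<=' has higher precedence than '!='


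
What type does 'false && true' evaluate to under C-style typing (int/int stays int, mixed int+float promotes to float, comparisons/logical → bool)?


Operand types: bool && bool
Rule: logical operators take bool operands and yield bool
Result type: bool


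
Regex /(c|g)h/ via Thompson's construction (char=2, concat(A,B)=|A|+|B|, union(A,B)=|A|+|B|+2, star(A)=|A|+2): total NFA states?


Syntax tree has 3 char leaf(s), 1 union(s), 0 star(s)
chars contribute 3×2 = 6; each union adds +2; each star adds +2
Total: 6 + 2 + 0 = 8 states


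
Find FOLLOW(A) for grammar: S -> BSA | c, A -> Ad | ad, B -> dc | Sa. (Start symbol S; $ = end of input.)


$ ∈ FOLLOW(S). For each A -> αBβ: add FIRST(β)\{ε} to FOLLOW(B); if β nullable, add FOLLOW(A).
FOLLOW(A) = {$, a, d}


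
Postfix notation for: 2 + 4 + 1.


Left to right (same or higher precedence on left)
Postfix: 2 4 + 1 +


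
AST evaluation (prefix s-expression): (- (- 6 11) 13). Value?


Evaluate inner: (- 6 11) = -5
Evaluate root: (- -5 13) = -18
Result: -18


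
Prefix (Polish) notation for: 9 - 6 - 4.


left-to-right (same/higher precedence on left): tree is (- (- 9 6) 4)
Prefix: - - 9 6 4


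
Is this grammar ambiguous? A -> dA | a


right-linear, alternatives start with distinct terminals 'd' vs 'a': unique leftmost derivation
Unambiguous


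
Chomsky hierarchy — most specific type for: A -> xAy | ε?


Single nonterminal LHS, but x^n y^n is not regular
Classification: Type 2 (Context-Free)


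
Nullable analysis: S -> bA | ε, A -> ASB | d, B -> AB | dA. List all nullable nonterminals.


A nonterminal is nullable iff some alternative derives ε (directly, or every symbol in it is nullable)
Nullable: {S}


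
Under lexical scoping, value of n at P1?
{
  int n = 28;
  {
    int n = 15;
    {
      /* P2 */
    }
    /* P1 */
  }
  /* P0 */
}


n declared in the same block as P1
n = 15


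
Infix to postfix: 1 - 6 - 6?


Left to right (same or higher precedence on left)
Postfix: 1 6 - 6 -


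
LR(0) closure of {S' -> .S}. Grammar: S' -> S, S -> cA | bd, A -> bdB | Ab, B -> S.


Start: S' -> .S
For each item with dot before a nonterminal B, add B -> .γ for every B-production
Closure: [S' -> .S, S -> .cA, S -> .bd]


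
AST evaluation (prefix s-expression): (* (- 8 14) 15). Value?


Evaluate inner: (- 8 14) = -6
Evaluate root: (* -6 15) = -90
Result: -90


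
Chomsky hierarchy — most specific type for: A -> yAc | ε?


Single nonterminal LHS, but y^n c^n is not regular
Classification: Type 2 (Context-Free)


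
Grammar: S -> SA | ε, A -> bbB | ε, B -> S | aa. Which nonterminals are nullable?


A nonterminal is nullable iff some alternative derives ε (directly, or every symbol in it is nullable)
Nullable: {A, B, S}


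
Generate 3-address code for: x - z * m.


Break into single-operator statements:
t1 = z * m
t2 = x - t1


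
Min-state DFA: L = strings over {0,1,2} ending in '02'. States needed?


Track the longest suffix of input matching a prefix of '02': 3 classes (prefixes of length 0..2)
Minimal DFA: 3 states


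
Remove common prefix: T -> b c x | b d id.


Common prefix: 'b'
Factored: T -> b T', T' -> c x | d id


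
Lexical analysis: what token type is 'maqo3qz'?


Pattern: letter/underscore followed by alphanumerics, not a keyword
Type: IDENTIFIER


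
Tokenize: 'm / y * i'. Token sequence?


Scan left to right, longest-match per lexeme
Tokens: ID(m), OP(/), ID(y), OP(*), ID(i)


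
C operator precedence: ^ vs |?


'^' is bitwise XOR (level 4); '|' is bitwise OR (level 3)
Higher level binds tighter
'^' has higher precedence than '|'


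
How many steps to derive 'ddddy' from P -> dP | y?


Derivation: P => dP => ddP => dddP => ddddP => ddddy
Steps: 5


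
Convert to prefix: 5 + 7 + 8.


left-to-right (same/higher precedence on left): tree is (+ (+ 5 7) 8)
Prefix: + + 5 7 8


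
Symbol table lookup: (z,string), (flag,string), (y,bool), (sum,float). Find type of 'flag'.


Lookup 'flag' → type string


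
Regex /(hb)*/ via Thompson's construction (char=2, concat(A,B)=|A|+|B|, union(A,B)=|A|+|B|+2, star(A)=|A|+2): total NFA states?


Syntax tree has 2 char leaf(s), 0 union(s), 1 star(s)
chars contribute 2×2 = 4; each union adds +2; each star adds +2
Total: 4 + 0 + 2 = 6 states


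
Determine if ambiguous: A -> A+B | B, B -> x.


precedence layered via separate nonterminal B: deterministic
Unambiguous


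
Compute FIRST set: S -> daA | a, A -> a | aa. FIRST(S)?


Per alternative of S: FIRST(daA) = {d}; FIRST(a) = {a}
FIRST(S) = {a, d}


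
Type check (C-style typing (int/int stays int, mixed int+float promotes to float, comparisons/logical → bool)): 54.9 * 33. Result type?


Operand types: float * int
Rule: mixed int/float promotes to float; int/int stays int
Result type: float


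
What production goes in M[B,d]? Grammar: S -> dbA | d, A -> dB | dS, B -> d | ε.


For [B, d]: 'd' ∈ FIRST(d)
Entry: B -> d


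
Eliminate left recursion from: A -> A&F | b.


Left-recursive alternatives: A&F; non-recursive: b
Introduce A': A -> bA', A' -> &FA' | ε


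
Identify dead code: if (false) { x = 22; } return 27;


condition is constant false, so the whole block is unreachable
Dead: 'if (false) { x = 22; }'


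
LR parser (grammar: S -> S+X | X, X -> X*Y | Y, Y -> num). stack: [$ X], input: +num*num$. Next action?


lookahead ∉ {*} so X won't extend; reduce S -> X
Action: reduce (S -> X)


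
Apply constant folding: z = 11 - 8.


11 - 8 = 3 at compile time
Optimized: z = 3


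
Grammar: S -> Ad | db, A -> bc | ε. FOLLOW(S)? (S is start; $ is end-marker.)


$ ∈ FOLLOW(S). For each A -> αBβ: add FIRST(β)\{ε} to FOLLOW(B); if β nullable, add FOLLOW(A).
FOLLOW(S) = {$}


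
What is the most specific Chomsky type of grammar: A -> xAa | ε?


Single nonterminal LHS, but x^n a^n is not regular
Classification: Type 2 (Context-Free)


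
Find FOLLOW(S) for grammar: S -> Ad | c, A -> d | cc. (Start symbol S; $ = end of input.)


$ ∈ FOLLOW(S). For each A -> αBβ: add FIRST(β)\{ε} to FOLLOW(B); if β nullable, add FOLLOW(A).
FOLLOW(S) = {$}


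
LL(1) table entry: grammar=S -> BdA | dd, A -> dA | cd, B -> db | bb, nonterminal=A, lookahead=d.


For [A, d]: 'd' ∈ FIRST(dA)
Entry: A -> dA


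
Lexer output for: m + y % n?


Scan left to right, longest-match per lexeme
Tokens: ID(m), OP(+), ID(y), OP(%), ID(n)


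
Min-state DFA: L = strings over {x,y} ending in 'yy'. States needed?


Track the longest suffix of input matching a prefix of 'yy': 3 classes (prefixes of length 0..2)
Minimal DFA: 3 states


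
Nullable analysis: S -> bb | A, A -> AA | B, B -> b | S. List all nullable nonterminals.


A nonterminal is nullable iff some alternative derives ε (directly, or every symbol in it is nullable)
Nullable: {}


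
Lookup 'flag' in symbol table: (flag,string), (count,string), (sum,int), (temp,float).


Lookup 'flag' → type string


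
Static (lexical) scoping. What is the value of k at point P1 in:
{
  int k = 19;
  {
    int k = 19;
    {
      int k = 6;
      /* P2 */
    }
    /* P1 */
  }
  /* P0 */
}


k declared in the same block as P1
k = 19


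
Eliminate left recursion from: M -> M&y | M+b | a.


Left-recursive alternatives: M&y, M+b; non-recursive: a
Introduce M': M -> aM', M' -> &yM' | +bM' | ε


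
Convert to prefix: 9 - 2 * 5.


'*' binds tighter: tree is (- 9 (* 2 5))
Prefix: - 9 * 2 5


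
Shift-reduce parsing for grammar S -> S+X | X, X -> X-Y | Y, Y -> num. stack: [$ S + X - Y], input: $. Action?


handle 'X-Y' on top
Action: reduce (X -> X-Y)


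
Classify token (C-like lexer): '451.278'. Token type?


Pattern: digits with a decimal point
Type: FLOAT_LITERAL


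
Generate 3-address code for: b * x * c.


Break into single-operator statements:
t1 = b * x
t2 = t1 * c


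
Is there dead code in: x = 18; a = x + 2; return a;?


x is read by a's definition; a is returned
No dead code


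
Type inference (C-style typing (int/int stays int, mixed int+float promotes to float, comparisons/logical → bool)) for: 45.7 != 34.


Operand types: float != int
Rule: comparison yields bool
Result type: bool


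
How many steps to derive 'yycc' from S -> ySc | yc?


Derivation: S => ySc => yycc
Steps: 2


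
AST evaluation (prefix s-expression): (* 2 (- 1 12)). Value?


Evaluate inner: (- 1 12) = -11
Evaluate root: (* 2 -11) = -22
Result: -22


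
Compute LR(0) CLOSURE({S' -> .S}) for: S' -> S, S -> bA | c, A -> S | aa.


Start: S' -> .S
For each item with dot before a nonterminal B, add B -> .γ for every B-production
Closure: [S' -> .S, S -> .bA, S -> .c]


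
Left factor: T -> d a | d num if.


Common prefix: 'd'
Factored: T -> d T', T' -> a | num if


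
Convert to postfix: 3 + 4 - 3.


Left to right (same or higher precedence on left)
Postfix: 3 4 + 3 -


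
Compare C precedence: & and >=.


'>=' is relational (level 7); '&' is bitwise AND (level 5)
Higher level binds tighter
'>=' has higher precedence than '&'


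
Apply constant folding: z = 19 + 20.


19 + 20 = 39 at compile time
Optimized: z = 39


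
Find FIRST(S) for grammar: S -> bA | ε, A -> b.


Per alternative of S: FIRST(bA) = {b}; FIRST(ε) = {ε}
FIRST(S) = {b, ε}


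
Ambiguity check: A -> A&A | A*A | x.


'x&x*x' has two parse trees (no precedence encoded between & and *)
Ambiguous


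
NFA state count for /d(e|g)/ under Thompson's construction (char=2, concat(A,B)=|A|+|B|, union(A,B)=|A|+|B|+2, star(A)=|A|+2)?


Syntax tree has 3 char leaf(s), 1 union(s), 0 star(s)
chars contribute 3×2 = 6; each union adds +2; each star adds +2
Total: 6 + 2 + 0 = 8 states


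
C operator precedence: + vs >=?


'+' is additive (level 9); '>=' is relational (level 7)
Higher level binds tighter
'+' has higher precedence than '>='


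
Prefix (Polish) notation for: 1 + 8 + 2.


left-to-right (same/higher precedence on left): tree is (+ (+ 1 8) 2)
Prefix: + + 1 8 2


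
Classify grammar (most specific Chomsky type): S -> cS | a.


Right-linear: every RHS is a terminal or a terminal followed by one nonterminal
Classification: Type 3 (Regular)


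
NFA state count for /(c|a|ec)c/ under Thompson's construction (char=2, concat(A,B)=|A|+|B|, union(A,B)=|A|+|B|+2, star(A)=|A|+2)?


Syntax tree has 5 char leaf(s), 2 union(s), 0 star(s)
chars contribute 5×2 = 10; each union adds +2; each star adds +2
Total: 10 + 4 + 0 = 14 states


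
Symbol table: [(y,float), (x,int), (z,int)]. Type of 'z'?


Lookup 'z' → type int


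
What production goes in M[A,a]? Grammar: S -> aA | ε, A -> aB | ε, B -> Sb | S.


For [A, a]: 'a' ∈ FIRST(aB)
Entry: A -> aB


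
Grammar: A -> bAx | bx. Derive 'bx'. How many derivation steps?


Derivation: A => bx
Steps: 1


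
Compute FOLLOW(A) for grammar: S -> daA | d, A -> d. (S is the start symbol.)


$ ∈ FOLLOW(S). For each A -> αBβ: add FIRST(β)\{ε} to FOLLOW(B); if β nullable, add FOLLOW(A).
FOLLOW(A) = {$}


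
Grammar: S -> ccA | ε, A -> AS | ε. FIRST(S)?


Per alternative of S: FIRST(ccA) = {c}; FIRST(ε) = {ε}
FIRST(S) = {c, ε}


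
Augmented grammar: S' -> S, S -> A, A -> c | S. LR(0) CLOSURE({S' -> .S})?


Start: S' -> .S
For each item with dot before a nonterminal B, add B -> .γ for every B-production
Closure: [S' -> .S, S -> .A, A -> .c, A -> .S]


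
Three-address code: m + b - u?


Break into single-operator statements:
t1 = m + b
t2 = t1 - u


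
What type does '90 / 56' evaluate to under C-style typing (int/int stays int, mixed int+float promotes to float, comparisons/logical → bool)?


Operand types: int / int
Rule: mixed int/float promotes to float; int/int stays int
Result type: int


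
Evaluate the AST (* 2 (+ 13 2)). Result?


Evaluate inner: (+ 13 2) = 15
Evaluate root: (* 2 15) = 30
Result: 30


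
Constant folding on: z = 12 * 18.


12 * 18 = 216 at compile time
Optimized: z = 216


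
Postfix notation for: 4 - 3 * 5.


* has higher precedence, evaluate 3*5 first
Postfix: 4 3 5 * -


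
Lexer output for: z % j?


Scan left to right, longest-match per lexeme
Tokens: ID(z), OP(%), ID(j)


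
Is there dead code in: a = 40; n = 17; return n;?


a is assigned but never read
Dead: 'a = 40'


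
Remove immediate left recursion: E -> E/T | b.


Left-recursive alternatives: E/T; non-recursive: b
Introduce E': E -> bE', E' -> /TE' | ε


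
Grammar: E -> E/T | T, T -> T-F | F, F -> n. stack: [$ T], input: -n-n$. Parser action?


shift '-' to continue T -> T-F
Action: shift


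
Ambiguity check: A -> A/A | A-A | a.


'a/a-a' has two parse trees (no precedence encoded between / and -)
Ambiguous


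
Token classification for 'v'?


Pattern: letter/underscore followed by alphanumerics, not a keyword
Type: IDENTIFIER


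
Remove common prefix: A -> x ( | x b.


Common prefix: 'x'
Factored: A -> x A', A' -> ( | b


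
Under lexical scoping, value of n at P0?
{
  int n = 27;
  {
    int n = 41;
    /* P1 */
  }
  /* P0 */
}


n declared in the same block as P0
n = 27


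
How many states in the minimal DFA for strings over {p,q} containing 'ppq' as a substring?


KMP-style automaton: 3 progress states + 1 absorbing accept = 4
Minimal DFA: 4 states


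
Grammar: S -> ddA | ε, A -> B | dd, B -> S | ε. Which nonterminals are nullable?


A nonterminal is nullable iff some alternative derives ε (directly, or every symbol in it is nullable)
Nullable: {A, B, S}


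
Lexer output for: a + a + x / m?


Scan left to right, longest-match per lexeme
Tokens: ID(a), OP(+), ID(a), OP(+), ID(x), OP(/), ID(m)


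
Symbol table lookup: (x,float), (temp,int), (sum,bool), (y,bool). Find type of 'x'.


Lookup 'x' → type float


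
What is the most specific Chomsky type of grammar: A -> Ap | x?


Left-linear: every RHS is a terminal or one nonterminal followed by a terminal
Classification: Type 3 (Regular)
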